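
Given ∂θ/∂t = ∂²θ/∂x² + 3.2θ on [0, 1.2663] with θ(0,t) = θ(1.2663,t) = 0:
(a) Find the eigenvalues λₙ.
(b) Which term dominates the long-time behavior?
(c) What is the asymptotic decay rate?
Eigenvalues: λₙ = n²π²/1.2663² - 3.2.
First three modes:
  n=1: λ₁ = π²/1.2663² - 3.2 ≈ 2.955
  n=2: λ₂ = 4π²/1.2663² - 3.2 ≈ 21.42
  n=3: λ₃ = 9π²/1.2663² - 3.2 ≈ 52.195
Since π²/1.2663² ≈ 6.155 > 3.2, all λₙ > 0.
The n=1 mode decays slowest → dominates as t → ∞.
Asymptotic: θ ~ c₁ sin(πx/1.2663) e^{-λ₁t} with decay rate λ₁ ≈ 2.955.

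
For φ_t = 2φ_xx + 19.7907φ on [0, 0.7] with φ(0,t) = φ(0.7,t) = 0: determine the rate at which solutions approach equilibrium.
Eigenvalues: λₙ = 2n²π²/0.7² - 19.7907.
First three modes:
  n=1: λ₁ = 2π²/0.7² - 19.7907 ≈ 20.493
  n=2: λ₂ = 8π²/0.7² - 19.7907 ≈ 141.346
  n=3: λ₃ = 18π²/0.7² - 19.7907 ≈ 342.766
Since 2π²/0.7² ≈ 40.284 > 19.7907, all λₙ > 0.
The n=1 mode decays slowest → dominates as t → ∞.
Asymptotic: φ ~ c₁ sin(πx/0.7) e^{-λ₁t} with decay rate λ₁ ≈ 20.493.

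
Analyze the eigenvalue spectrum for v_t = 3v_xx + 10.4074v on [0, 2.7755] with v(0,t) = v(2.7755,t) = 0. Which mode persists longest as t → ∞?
Eigenvalues: λₙ = 3n²π²/2.7755² - 10.4074.
First three modes:
  n=1: λ₁ = 3π²/2.7755² - 10.4074 ≈ -6.564
  n=2: λ₂ = 12π²/2.7755² - 10.4074 ≈ 4.967
  n=3: λ₃ = 27π²/2.7755² - 10.4074 ≈ 24.185
Since 3π²/2.7755² ≈ 3.844 < 10.4074, λ₁ < 0.
The n=1 mode grows fastest (−λₙ is largest for n=1) → dominates.
Asymptotic: v ~ c₁ sin(πx/2.7755) e^{6.564t} (exponential growth at rate −λ₁ ≈ 6.564).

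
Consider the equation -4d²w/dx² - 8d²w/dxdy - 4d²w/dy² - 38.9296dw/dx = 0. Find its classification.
Parabolic. (A = -4, B = -8, C = -4 gives B² - 4AC = 0.)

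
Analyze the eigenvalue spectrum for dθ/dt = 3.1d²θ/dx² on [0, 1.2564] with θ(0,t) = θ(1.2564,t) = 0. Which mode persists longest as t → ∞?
Eigenvalues: λₙ = 3.1n²π²/1.2564².
First three modes:
  n=1: λ₁ = 3.1π²/1.2564² ≈ 19.382
  n=2: λ₂ = 12.4π²/1.2564² ≈ 77.529 (4× faster decay)
  n=3: λ₃ = 27.9π²/1.2564² ≈ 174.441 (9× faster decay)
As t → ∞, higher modes decay exponentially faster. The n=1 mode dominates: θ ~ c₁ sin(πx/1.2564) e^{-λ₁t}.
Decay rate: λ₁ = 3.1π²/1.2564² ≈ 19.382.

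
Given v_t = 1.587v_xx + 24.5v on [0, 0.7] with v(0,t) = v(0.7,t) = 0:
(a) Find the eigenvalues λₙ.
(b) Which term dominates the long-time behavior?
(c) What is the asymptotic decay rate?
Eigenvalues: λₙ = 1.587n²π²/0.7² - 24.5.
First three modes:
  n=1: λ₁ = 1.587π²/0.7² - 24.5 ≈ 7.465
  n=2: λ₂ = 6.348π²/0.7² - 24.5 ≈ 103.362
  n=3: λ₃ = 14.283π²/0.7² - 24.5 ≈ 263.189
Since 1.587π²/0.7² ≈ 31.965 > 24.5, all λₙ > 0.
The n=1 mode decays slowest → dominates as t → ∞.
Asymptotic: v ~ c₁ sin(πx/0.7) e^{-λ₁t} with decay rate λ₁ ≈ 7.465.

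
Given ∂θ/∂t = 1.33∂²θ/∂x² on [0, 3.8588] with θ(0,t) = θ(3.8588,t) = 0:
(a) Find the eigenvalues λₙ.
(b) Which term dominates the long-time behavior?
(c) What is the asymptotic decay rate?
Eigenvalues: λₙ = 1.33n²π²/3.8588².
First three modes:
  n=1: λ₁ = 1.33π²/3.8588² ≈ 0.882
  n=2: λ₂ = 5.32π²/3.8588² ≈ 3.526 (4× faster decay)
  n=3: λ₃ = 11.97π²/3.8588² ≈ 7.934 (9× faster decay)
As t → ∞, higher modes decay exponentially faster. The n=1 mode dominates: θ ~ c₁ sin(πx/3.8588) e^{-λ₁t}.
Decay rate: λ₁ = 1.33π²/3.8588² ≈ 0.882.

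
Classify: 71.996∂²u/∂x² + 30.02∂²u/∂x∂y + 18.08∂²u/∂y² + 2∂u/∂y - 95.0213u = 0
Elliptic (discriminant = -4305.55032).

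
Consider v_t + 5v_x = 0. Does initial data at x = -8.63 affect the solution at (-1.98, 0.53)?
No. Only data at x = -4.63 affects (-1.98, 0.53). Advection has one-way propagation along characteristics.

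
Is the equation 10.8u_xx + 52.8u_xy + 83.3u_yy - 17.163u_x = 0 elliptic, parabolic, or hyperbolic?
Computing B² - 4AC with A = 10.8, B = 52.8, C = 83.3: discriminant = -810.72 (negative). Answer: elliptic.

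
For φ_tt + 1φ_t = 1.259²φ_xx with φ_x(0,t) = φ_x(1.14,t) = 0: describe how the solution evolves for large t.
φ → constant (steady state). Damping (γ=1) dissipates the nonconstant modes; with Neumann BCs the spatial average obeys M''+γM'=0 and tends to a finite limit.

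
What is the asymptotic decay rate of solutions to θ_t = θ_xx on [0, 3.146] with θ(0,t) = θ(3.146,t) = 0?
Eigenvalues: λₙ = n²π²/3.146².
First three modes:
  n=1: λ₁ = π²/3.146² ≈ 0.997
  n=2: λ₂ = 4π²/3.146² ≈ 3.989 (4× faster decay)
  n=3: λ₃ = 9π²/3.146² ≈ 8.975 (9× faster decay)
As t → ∞, higher modes decay exponentially faster. The n=1 mode dominates: θ ~ c₁ sin(πx/3.146) e^{-λ₁t}.
Decay rate: λ₁ = π²/3.146² ≈ 0.997.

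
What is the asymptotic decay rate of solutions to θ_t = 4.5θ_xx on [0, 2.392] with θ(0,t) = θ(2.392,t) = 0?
Eigenvalues: λₙ = 4.5n²π²/2.392².
First three modes:
  n=1: λ₁ = 4.5π²/2.392² ≈ 7.762
  n=2: λ₂ = 18π²/2.392² ≈ 31.049 (4× faster decay)
  n=3: λ₃ = 40.5π²/2.392² ≈ 69.861 (9× faster decay)
As t → ∞, higher modes decay exponentially faster. The n=1 mode dominates: θ ~ c₁ sin(πx/2.392) e^{-λ₁t}.
Decay rate: λ₁ = 4.5π²/2.392² ≈ 7.762.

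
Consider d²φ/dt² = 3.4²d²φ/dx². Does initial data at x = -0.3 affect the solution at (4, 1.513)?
Yes. The domain of dependence is [-1.1442, 9.1442], and -0.3 ∈ [-1.1442, 9.1442].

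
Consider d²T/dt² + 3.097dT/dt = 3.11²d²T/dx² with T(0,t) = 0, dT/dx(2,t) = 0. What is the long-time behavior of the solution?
As t → ∞, T → 0. Damping (γ=3.097) dissipates energy; oscillations decay exponentially.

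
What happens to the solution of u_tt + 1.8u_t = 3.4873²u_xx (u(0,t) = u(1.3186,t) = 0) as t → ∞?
u → 0. Damping (γ=1.8) dissipates energy; oscillations decay exponentially.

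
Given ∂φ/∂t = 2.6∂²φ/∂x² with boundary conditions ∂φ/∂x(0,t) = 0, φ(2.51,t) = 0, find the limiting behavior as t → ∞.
φ → 0. Heat escapes through the Dirichlet boundary.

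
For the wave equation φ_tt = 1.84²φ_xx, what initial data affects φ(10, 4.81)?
Domain of dependence: [1.1496, 18.8504]. Signals travel at speed 1.84, so data within |x - 10| ≤ 1.84·4.81 = 8.8504 can reach the point.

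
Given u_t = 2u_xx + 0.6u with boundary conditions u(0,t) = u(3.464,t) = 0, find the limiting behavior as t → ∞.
u → 0. Diffusion dominates reaction (r=0.6 < κπ²/L²≈1.65); solution decays.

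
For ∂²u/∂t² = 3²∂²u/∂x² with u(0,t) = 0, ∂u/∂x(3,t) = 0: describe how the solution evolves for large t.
u oscillates (no decay). Energy is conserved; the solution oscillates indefinitely as standing waves.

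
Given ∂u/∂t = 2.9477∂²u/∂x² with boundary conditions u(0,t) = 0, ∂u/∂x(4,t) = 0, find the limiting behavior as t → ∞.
u → 0. Heat escapes through the Dirichlet boundary.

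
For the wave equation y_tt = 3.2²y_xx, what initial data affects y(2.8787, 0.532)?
Domain of dependence: [1.1763, 4.5811]. Signals travel at speed 3.2, so data within |x - 2.8787| ≤ 3.2·0.532 = 1.7024 can reach the point.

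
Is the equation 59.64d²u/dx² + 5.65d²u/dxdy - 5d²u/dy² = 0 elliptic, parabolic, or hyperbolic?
Computing B² - 4AC with A = 59.64, B = 5.65, C = -5: discriminant = 1224.7225 (positive). Answer: hyperbolic.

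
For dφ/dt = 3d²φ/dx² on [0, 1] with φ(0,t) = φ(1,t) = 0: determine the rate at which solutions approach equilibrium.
Eigenvalues: λₙ = 3n²π².
First three modes:
  n=1: λ₁ = 3π² ≈ 29.609
  n=2: λ₂ = 12π² ≈ 118.435 (4× faster decay)
  n=3: λ₃ = 27π² ≈ 266.479 (9× faster decay)
As t → ∞, higher modes decay exponentially faster. The n=1 mode dominates: φ ~ c₁ sin(πx) e^{-λ₁t}.
Decay rate: λ₁ = 3π² ≈ 29.609.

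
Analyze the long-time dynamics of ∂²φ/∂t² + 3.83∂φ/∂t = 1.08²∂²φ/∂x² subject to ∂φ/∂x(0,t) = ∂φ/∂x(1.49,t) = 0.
Long-time behavior: φ → constant (steady state). Damping (γ=3.83) dissipates the nonconstant modes; with Neumann BCs the spatial average obeys M''+γM'=0 and tends to a finite limit.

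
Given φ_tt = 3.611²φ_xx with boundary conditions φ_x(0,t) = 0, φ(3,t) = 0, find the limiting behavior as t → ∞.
φ oscillates (no decay). Energy is conserved; the solution oscillates indefinitely as standing waves.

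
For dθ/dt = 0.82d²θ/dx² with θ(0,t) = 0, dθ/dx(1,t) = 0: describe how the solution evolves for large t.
θ → 0. Heat escapes through the Dirichlet boundary.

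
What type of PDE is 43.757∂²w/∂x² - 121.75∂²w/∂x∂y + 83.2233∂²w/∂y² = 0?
With A = 43.757, B = -121.75, C = 83.2233, the discriminant is 256.6547476. This is a hyperbolic PDE.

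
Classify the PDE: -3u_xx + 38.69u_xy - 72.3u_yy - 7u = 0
A = -3, B = 38.69, C = -72.3. Discriminant B² - 4AC = 629.3161. Since 629.3161 > 0, hyperbolic.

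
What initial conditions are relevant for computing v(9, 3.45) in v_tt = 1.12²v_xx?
Domain of dependence: [5.136, 12.864]. Signals travel at speed 1.12, so data within |x - 9| ≤ 1.12·3.45 = 3.864 can reach the point.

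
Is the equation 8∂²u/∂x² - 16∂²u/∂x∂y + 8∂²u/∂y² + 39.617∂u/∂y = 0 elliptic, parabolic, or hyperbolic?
Computing B² - 4AC with A = 8, B = -16, C = 8: discriminant = 0 (zero). Answer: parabolic.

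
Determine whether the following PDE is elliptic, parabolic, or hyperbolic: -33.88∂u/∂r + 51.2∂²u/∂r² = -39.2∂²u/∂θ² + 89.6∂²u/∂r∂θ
Rewriting in standard form: 51.2∂²u/∂r² - 89.6∂²u/∂r∂θ + 39.2∂²u/∂θ² - 33.88∂u/∂r = 0. Coefficients: A = 51.2, B = -89.6, C = 39.2. B² - 4AC = 0, which is zero, so the equation is parabolic.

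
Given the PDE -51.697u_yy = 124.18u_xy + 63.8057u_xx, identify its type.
Rewriting in standard form: -63.8057u_xx - 124.18u_xy - 51.697u_yy = 0. The second-order coefficients are A = -63.8057, B = -124.18, C = -51.697. Since B² - 4AC = 2226.4193084 > 0, this is a hyperbolic PDE.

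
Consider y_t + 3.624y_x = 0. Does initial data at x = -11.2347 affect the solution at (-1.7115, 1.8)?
No. Only data at x = -8.2347 affects (-1.7115, 1.8). Advection has one-way propagation along characteristics.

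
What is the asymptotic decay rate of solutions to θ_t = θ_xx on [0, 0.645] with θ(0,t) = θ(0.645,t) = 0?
Eigenvalues: λₙ = n²π²/0.645².
First three modes:
  n=1: λ₁ = π²/0.645² ≈ 23.724
  n=2: λ₂ = 4π²/0.645² ≈ 94.894 (4× faster decay)
  n=3: λ₃ = 9π²/0.645² ≈ 213.512 (9× faster decay)
As t → ∞, higher modes decay exponentially faster. The n=1 mode dominates: θ ~ c₁ sin(πx/0.645) e^{-λ₁t}.
Decay rate: λ₁ = π²/0.645² ≈ 23.724.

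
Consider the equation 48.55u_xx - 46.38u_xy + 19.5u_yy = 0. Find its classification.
Elliptic. (A = 48.55, B = -46.38, C = 19.5 gives B² - 4AC = -1635.7956.)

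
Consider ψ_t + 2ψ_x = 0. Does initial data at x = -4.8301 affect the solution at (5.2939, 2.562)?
No. Only data at x = 0.1699 affects (5.2939, 2.562). Advection has one-way propagation along characteristics.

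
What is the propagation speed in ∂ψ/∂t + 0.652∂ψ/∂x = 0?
Speed = 0.652. Information travels along x - 0.652t = const (rightward).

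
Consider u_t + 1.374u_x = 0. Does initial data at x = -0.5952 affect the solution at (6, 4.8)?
Yes. The characteristic through (6, 4.8) passes through x = -0.5952.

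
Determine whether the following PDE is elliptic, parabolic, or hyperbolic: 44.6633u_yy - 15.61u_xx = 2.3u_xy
Rewriting in standard form: -15.61u_xx - 2.3u_xy + 44.6633u_yy = 0. Coefficients: A = -15.61, B = -2.3, C = 44.6633. B² - 4AC = 2794.066452, which is positive, so the equation is hyperbolic.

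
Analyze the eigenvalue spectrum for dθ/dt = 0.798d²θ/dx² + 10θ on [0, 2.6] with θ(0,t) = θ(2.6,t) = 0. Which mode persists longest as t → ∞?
Eigenvalues: λₙ = 0.798n²π²/2.6² - 10.
First three modes:
  n=1: λ₁ = 0.798π²/2.6² - 10 ≈ -8.835
  n=2: λ₂ = 3.192π²/2.6² - 10 ≈ -5.34
  n=3: λ₃ = 7.182π²/2.6² - 10 ≈ 0.486
Since 0.798π²/2.6² ≈ 1.165 < 10, λ₁ < 0.
The n=1 mode grows fastest (−λₙ is largest for n=1) → dominates.
Asymptotic: θ ~ c₁ sin(πx/2.6) e^{8.835t} (exponential growth at rate −λ₁ ≈ 8.835).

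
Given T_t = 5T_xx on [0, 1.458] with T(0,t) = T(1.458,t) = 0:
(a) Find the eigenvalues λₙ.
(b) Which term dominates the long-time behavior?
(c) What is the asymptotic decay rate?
Eigenvalues: λₙ = 5n²π²/1.458².
First three modes:
  n=1: λ₁ = 5π²/1.458² ≈ 23.214
  n=2: λ₂ = 20π²/1.458² ≈ 92.857 (4× faster decay)
  n=3: λ₃ = 45π²/1.458² ≈ 208.928 (9× faster decay)
As t → ∞, higher modes decay exponentially faster. The n=1 mode dominates: T ~ c₁ sin(πx/1.458) e^{-λ₁t}.
Decay rate: λ₁ = 5π²/1.458² ≈ 23.214.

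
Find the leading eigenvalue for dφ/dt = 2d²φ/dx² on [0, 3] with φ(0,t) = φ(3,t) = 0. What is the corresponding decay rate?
Eigenvalues: λₙ = 2n²π²/3².
First three modes:
  n=1: λ₁ = 2π²/3² ≈ 2.193
  n=2: λ₂ = 8π²/3² ≈ 8.773 (4× faster decay)
  n=3: λ₃ = 18π²/3² ≈ 19.739 (9× faster decay)
As t → ∞, higher modes decay exponentially faster. The n=1 mode dominates: φ ~ c₁ sin(πx/3) e^{-λ₁t}.
Decay rate: λ₁ = 2π²/3² ≈ 2.193.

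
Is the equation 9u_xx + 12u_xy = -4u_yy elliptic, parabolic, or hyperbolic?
Rewriting in standard form: 9u_xx + 12u_xy + 4u_yy = 0. Computing B² - 4AC with A = 9, B = 12, C = 4: discriminant = 0 (zero). Answer: parabolic.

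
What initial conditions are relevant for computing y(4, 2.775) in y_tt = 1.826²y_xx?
Domain of dependence: [-1.06715, 9.06715]. Signals travel at speed 1.826, so data within |x - 4| ≤ 1.826·2.775 = 5.06715 can reach the point.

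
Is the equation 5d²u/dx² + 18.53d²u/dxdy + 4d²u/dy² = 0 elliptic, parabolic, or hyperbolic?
Computing B² - 4AC with A = 5, B = 18.53, C = 4: discriminant = 263.3609 (positive). Answer: hyperbolic.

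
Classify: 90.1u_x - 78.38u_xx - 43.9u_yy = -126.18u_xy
Rewriting in standard form: -78.38u_xx + 126.18u_xy - 43.9u_yy + 90.1u_x = 0. Hyperbolic (discriminant = 2157.8644).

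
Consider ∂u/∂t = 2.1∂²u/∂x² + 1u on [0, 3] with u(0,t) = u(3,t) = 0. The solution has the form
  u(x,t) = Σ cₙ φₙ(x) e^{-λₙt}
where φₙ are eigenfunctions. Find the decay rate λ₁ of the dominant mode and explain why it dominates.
Eigenvalues: λₙ = 2.1n²π²/3² - 1.
First three modes:
  n=1: λ₁ = 2.1π²/3² - 1 ≈ 1.303
  n=2: λ₂ = 8.4π²/3² - 1 ≈ 8.212
  n=3: λ₃ = 18.9π²/3² - 1 ≈ 19.726
Since 2.1π²/3² ≈ 2.303 > 1, all λₙ > 0.
The n=1 mode decays slowest → dominates as t → ∞.
Asymptotic: u ~ c₁ sin(πx/3) e^{-λ₁t} with decay rate λ₁ ≈ 1.303.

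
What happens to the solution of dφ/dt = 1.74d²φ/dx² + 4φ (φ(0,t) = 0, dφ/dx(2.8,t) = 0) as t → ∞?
φ grows unboundedly. Reaction dominates diffusion (r=4 > κπ²/(4L²)≈0.55); solution grows exponentially.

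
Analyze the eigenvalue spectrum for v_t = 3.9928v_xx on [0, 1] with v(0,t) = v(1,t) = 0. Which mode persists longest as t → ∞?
Eigenvalues: λₙ = 3.9928n²π².
First three modes:
  n=1: λ₁ = 3.9928π² ≈ 39.407
  n=2: λ₂ = 15.9712π² ≈ 157.629 (4× faster decay)
  n=3: λ₃ = 35.9352π² ≈ 354.666 (9× faster decay)
As t → ∞, higher modes decay exponentially faster. The n=1 mode dominates: v ~ c₁ sin(πx) e^{-λ₁t}.
Decay rate: λ₁ = 3.9928π² ≈ 39.407.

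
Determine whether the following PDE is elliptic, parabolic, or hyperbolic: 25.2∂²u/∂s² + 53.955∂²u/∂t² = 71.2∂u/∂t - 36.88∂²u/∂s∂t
Rewriting in standard form: 25.2∂²u/∂s² + 36.88∂²u/∂s∂t + 53.955∂²u/∂t² - 71.2∂u/∂t = 0. Coefficients: A = 25.2, B = 36.88, C = 53.955. B² - 4AC = -4078.5296, which is negative, so the equation is elliptic.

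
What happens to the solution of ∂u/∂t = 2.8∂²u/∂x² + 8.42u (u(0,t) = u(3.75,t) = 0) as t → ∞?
u grows unboundedly. Reaction dominates diffusion (r=8.42 > κπ²/L²≈1.97); solution grows exponentially.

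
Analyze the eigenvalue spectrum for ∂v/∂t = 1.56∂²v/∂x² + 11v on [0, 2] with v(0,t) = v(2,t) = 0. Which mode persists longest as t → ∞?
Eigenvalues: λₙ = 1.56n²π²/2² - 11.
First three modes:
  n=1: λ₁ = 1.56π²/2² - 11 ≈ -7.151
  n=2: λ₂ = 6.24π²/2² - 11 ≈ 4.397
  n=3: λ₃ = 14.04π²/2² - 11 ≈ 23.642
Since 1.56π²/2² ≈ 3.849 < 11, λ₁ < 0.
The n=1 mode grows fastest (−λₙ is largest for n=1) → dominates.
Asymptotic: v ~ c₁ sin(πx/2) e^{7.151t} (exponential growth at rate −λ₁ ≈ 7.151).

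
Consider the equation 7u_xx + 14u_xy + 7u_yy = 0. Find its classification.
Parabolic. (A = 7, B = 14, C = 7 gives B² - 4AC = 0.)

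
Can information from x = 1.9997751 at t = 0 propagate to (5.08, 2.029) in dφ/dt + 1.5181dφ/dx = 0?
Yes. The characteristic through (5.08, 2.029) passes through x = 1.9997751.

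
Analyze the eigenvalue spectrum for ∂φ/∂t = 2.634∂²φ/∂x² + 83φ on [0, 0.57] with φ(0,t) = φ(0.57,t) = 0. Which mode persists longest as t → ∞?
Eigenvalues: λₙ = 2.634n²π²/0.57² - 83.
First three modes:
  n=1: λ₁ = 2.634π²/0.57² - 83 ≈ -2.986
  n=2: λ₂ = 10.536π²/0.57² - 83 ≈ 237.056
  n=3: λ₃ = 23.706π²/0.57² - 83 ≈ 637.126
Since 2.634π²/0.57² ≈ 80.014 < 83, λ₁ < 0.
The n=1 mode grows fastest (−λₙ is largest for n=1) → dominates.
Asymptotic: φ ~ c₁ sin(πx/0.57) e^{2.986t} (exponential growth at rate −λ₁ ≈ 2.986).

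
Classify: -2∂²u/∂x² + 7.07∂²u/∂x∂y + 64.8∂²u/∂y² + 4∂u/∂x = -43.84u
Rewriting in standard form: -2∂²u/∂x² + 7.07∂²u/∂x∂y + 64.8∂²u/∂y² + 4∂u/∂x + 43.84u = 0. Hyperbolic (discriminant = 568.3849).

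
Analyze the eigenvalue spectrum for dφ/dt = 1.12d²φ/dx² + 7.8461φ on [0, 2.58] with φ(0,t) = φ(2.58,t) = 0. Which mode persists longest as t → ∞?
Eigenvalues: λₙ = 1.12n²π²/2.58² - 7.8461.
First three modes:
  n=1: λ₁ = 1.12π²/2.58² - 7.8461 ≈ -6.185
  n=2: λ₂ = 4.48π²/2.58² - 7.8461 ≈ -1.203
  n=3: λ₃ = 10.08π²/2.58² - 7.8461 ≈ 7.1
Since 1.12π²/2.58² ≈ 1.661 < 7.8461, λ₁ < 0.
The n=1 mode grows fastest (−λₙ is largest for n=1) → dominates.
Asymptotic: φ ~ c₁ sin(πx/2.58) e^{6.185t} (exponential growth at rate −λ₁ ≈ 6.185).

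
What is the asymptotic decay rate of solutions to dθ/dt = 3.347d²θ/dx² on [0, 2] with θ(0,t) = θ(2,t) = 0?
Eigenvalues: λₙ = 3.347n²π²/2².
First three modes:
  n=1: λ₁ = 3.347π²/2² ≈ 8.258
  n=2: λ₂ = 13.388π²/2² ≈ 33.034 (4× faster decay)
  n=3: λ₃ = 30.123π²/2² ≈ 74.326 (9× faster decay)
As t → ∞, higher modes decay exponentially faster. The n=1 mode dominates: θ ~ c₁ sin(πx/2) e^{-λ₁t}.
Decay rate: λ₁ = 3.347π²/2² ≈ 8.258.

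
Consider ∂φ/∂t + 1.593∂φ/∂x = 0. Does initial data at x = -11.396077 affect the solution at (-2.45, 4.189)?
No. Only data at x = -9.123077 affects (-2.45, 4.189). Advection has one-way propagation along characteristics.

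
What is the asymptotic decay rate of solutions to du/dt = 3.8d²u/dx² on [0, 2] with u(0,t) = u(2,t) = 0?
Eigenvalues: λₙ = 3.8n²π²/2².
First three modes:
  n=1: λ₁ = 3.8π²/2² ≈ 9.376
  n=2: λ₂ = 15.2π²/2² ≈ 37.504 (4× faster decay)
  n=3: λ₃ = 34.2π²/2² ≈ 84.385 (9× faster decay)
As t → ∞, higher modes decay exponentially faster. The n=1 mode dominates: u ~ c₁ sin(πx/2) e^{-λ₁t}.
Decay rate: λ₁ = 3.8π²/2² ≈ 9.376.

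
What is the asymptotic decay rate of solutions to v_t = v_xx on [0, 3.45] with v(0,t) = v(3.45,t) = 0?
Eigenvalues: λₙ = n²π²/3.45².
First three modes:
  n=1: λ₁ = π²/3.45² ≈ 0.829
  n=2: λ₂ = 4π²/3.45² ≈ 3.317 (4× faster decay)
  n=3: λ₃ = 9π²/3.45² ≈ 7.463 (9× faster decay)
As t → ∞, higher modes decay exponentially faster. The n=1 mode dominates: v ~ c₁ sin(πx/3.45) e^{-λ₁t}.
Decay rate: λ₁ = π²/3.45² ≈ 0.829.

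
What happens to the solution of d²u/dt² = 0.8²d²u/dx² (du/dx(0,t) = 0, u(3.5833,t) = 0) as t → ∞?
u oscillates (no decay). Energy is conserved; the solution oscillates indefinitely as standing waves.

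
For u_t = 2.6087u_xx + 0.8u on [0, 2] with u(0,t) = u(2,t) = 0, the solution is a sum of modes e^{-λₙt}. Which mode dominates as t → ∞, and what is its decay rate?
Eigenvalues: λₙ = 2.6087n²π²/2² - 0.8.
First three modes:
  n=1: λ₁ = 2.6087π²/2² - 0.8 ≈ 5.637
  n=2: λ₂ = 10.4348π²/2² - 0.8 ≈ 24.947
  n=3: λ₃ = 23.4783π²/2² - 0.8 ≈ 57.13
Since 2.6087π²/2² ≈ 6.437 > 0.8, all λₙ > 0.
The n=1 mode decays slowest → dominates as t → ∞.
Asymptotic: u ~ c₁ sin(πx/2) e^{-λ₁t} with decay rate λ₁ ≈ 5.637.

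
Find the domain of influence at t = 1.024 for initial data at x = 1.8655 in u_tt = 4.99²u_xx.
Domain of influence: [-3.24426, 6.97526]. Data at x = 1.8655 spreads outward at speed 4.99.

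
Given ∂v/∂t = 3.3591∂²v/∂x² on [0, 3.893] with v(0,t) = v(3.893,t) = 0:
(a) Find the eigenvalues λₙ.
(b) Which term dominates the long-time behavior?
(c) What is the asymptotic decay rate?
Eigenvalues: λₙ = 3.3591n²π²/3.893².
First three modes:
  n=1: λ₁ = 3.3591π²/3.893² ≈ 2.188
  n=2: λ₂ = 13.4364π²/3.893² ≈ 8.75 (4× faster decay)
  n=3: λ₃ = 30.2319π²/3.893² ≈ 19.688 (9× faster decay)
As t → ∞, higher modes decay exponentially faster. The n=1 mode dominates: v ~ c₁ sin(πx/3.893) e^{-λ₁t}.
Decay rate: λ₁ = 3.3591π²/3.893² ≈ 2.188.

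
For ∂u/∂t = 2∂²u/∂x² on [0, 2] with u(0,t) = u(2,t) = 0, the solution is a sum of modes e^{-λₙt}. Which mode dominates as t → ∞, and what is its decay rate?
Eigenvalues: λₙ = 2n²π²/2².
First three modes:
  n=1: λ₁ = 2π²/2² ≈ 4.935
  n=2: λ₂ = 8π²/2² ≈ 19.739 (4× faster decay)
  n=3: λ₃ = 18π²/2² ≈ 44.413 (9× faster decay)
As t → ∞, higher modes decay exponentially faster. The n=1 mode dominates: u ~ c₁ sin(πx/2) e^{-λ₁t}.
Decay rate: λ₁ = 2π²/2² ≈ 4.935.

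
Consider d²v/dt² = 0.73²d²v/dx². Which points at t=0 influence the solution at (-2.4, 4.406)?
Domain of dependence: [-5.61638, 0.81638]. Signals travel at speed 0.73, so data within |x - -2.4| ≤ 0.73·4.406 = 3.21638 can reach the point.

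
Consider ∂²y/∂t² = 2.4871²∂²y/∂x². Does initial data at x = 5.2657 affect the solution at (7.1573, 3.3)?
Yes. The domain of dependence is [-1.05013, 15.36473], and 5.2657 ∈ [-1.05013, 15.36473].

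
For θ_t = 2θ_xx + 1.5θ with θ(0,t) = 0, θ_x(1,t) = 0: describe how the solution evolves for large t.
θ → 0. Diffusion dominates reaction (r=1.5 < κπ²/(4L²)≈4.93); solution decays.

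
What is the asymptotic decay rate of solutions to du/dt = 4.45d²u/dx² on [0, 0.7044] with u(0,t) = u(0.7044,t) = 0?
Eigenvalues: λₙ = 4.45n²π²/0.7044².
First three modes:
  n=1: λ₁ = 4.45π²/0.7044² ≈ 88.516
  n=2: λ₂ = 17.8π²/0.7044² ≈ 354.063 (4× faster decay)
  n=3: λ₃ = 40.05π²/0.7044² ≈ 796.643 (9× faster decay)
As t → ∞, higher modes decay exponentially faster. The n=1 mode dominates: u ~ c₁ sin(πx/0.7044) e^{-λ₁t}.
Decay rate: λ₁ = 4.45π²/0.7044² ≈ 88.516.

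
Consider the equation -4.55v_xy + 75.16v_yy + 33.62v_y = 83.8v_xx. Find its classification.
Rewriting in standard form: -83.8v_xx - 4.55v_xy + 75.16v_yy + 33.62v_y = 0. Hyperbolic. (A = -83.8, B = -4.55, C = 75.16 gives B² - 4AC = 25214.3345.)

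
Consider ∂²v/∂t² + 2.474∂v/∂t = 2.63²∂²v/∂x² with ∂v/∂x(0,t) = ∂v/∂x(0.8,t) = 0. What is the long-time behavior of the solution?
As t → ∞, v → constant (steady state). Damping (γ=2.474) dissipates the nonconstant modes; with Neumann BCs the spatial average obeys M''+γM'=0 and tends to a finite limit.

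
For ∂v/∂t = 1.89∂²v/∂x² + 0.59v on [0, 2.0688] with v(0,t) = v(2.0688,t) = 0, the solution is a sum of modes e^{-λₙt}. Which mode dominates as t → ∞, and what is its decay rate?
Eigenvalues: λₙ = 1.89n²π²/2.0688² - 0.59.
First three modes:
  n=1: λ₁ = 1.89π²/2.0688² - 0.59 ≈ 3.768
  n=2: λ₂ = 7.56π²/2.0688² - 0.59 ≈ 16.843
  n=3: λ₃ = 17.01π²/2.0688² - 0.59 ≈ 38.635
Since 1.89π²/2.0688² ≈ 4.358 > 0.59, all λₙ > 0.
The n=1 mode decays slowest → dominates as t → ∞.
Asymptotic: v ~ c₁ sin(πx/2.0688) e^{-λ₁t} with decay rate λ₁ ≈ 3.768.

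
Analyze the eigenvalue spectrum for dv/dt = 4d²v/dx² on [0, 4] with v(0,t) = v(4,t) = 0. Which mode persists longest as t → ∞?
Eigenvalues: λₙ = 4n²π²/4².
First three modes:
  n=1: λ₁ = 4π²/4² ≈ 2.467
  n=2: λ₂ = 16π²/4² ≈ 9.87 (4× faster decay)
  n=3: λ₃ = 36π²/4² ≈ 22.207 (9× faster decay)
As t → ∞, higher modes decay exponentially faster. The n=1 mode dominates: v ~ c₁ sin(πx/4) e^{-λ₁t}.
Decay rate: λ₁ = 4π²/4² ≈ 2.467.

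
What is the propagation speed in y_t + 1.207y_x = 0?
Speed = 1.207. Information travels along x - 1.207t = const (rightward).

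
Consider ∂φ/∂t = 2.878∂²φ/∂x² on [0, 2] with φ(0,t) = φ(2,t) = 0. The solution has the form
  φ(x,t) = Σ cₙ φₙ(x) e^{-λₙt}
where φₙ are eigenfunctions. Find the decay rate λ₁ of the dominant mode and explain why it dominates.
Eigenvalues: λₙ = 2.878n²π²/2².
First three modes:
  n=1: λ₁ = 2.878π²/2² ≈ 7.101
  n=2: λ₂ = 11.512π²/2² ≈ 28.405 (4× faster decay)
  n=3: λ₃ = 25.902π²/2² ≈ 63.911 (9× faster decay)
As t → ∞, higher modes decay exponentially faster. The n=1 mode dominates: φ ~ c₁ sin(πx/2) e^{-λ₁t}.
Decay rate: λ₁ = 2.878π²/2² ≈ 7.101.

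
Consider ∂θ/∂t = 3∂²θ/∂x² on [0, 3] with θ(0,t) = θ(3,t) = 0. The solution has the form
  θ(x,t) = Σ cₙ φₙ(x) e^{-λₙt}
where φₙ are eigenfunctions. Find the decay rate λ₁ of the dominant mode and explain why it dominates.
Eigenvalues: λₙ = 3n²π²/3².
First three modes:
  n=1: λ₁ = 3π²/3² ≈ 3.29
  n=2: λ₂ = 12π²/3² ≈ 13.159 (4× faster decay)
  n=3: λ₃ = 27π²/3² ≈ 29.609 (9× faster decay)
As t → ∞, higher modes decay exponentially faster. The n=1 mode dominates: θ ~ c₁ sin(πx/3) e^{-λ₁t}.
Decay rate: λ₁ = 3π²/3² ≈ 3.29.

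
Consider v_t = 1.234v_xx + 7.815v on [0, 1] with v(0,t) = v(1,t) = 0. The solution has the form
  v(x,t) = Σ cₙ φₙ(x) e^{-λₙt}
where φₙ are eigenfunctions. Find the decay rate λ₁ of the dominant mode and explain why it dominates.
Eigenvalues: λₙ = 1.234n²π²/1² - 7.815.
First three modes:
  n=1: λ₁ = 1.234π² - 7.815 ≈ 4.364
  n=2: λ₂ = 4.936π² - 7.815 ≈ 40.901
  n=3: λ₃ = 11.106π² - 7.815 ≈ 101.797
Since 1.234π² ≈ 12.179 > 7.815, all λₙ > 0.
The n=1 mode decays slowest → dominates as t → ∞.
Asymptotic: v ~ c₁ sin(πx/1) e^{-λ₁t} with decay rate λ₁ ≈ 4.364.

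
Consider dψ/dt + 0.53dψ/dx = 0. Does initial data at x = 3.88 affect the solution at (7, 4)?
No. Only data at x = 4.88 affects (7, 4). Advection has one-way propagation along characteristics.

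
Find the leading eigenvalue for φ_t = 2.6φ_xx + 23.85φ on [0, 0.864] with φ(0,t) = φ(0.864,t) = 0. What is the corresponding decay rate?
Eigenvalues: λₙ = 2.6n²π²/0.864² - 23.85.
First three modes:
  n=1: λ₁ = 2.6π²/0.864² - 23.85 ≈ 10.525
  n=2: λ₂ = 10.4π²/0.864² - 23.85 ≈ 113.651
  n=3: λ₃ = 23.4π²/0.864² - 23.85 ≈ 285.527
Since 2.6π²/0.864² ≈ 34.375 > 23.85, all λₙ > 0.
The n=1 mode decays slowest → dominates as t → ∞.
Asymptotic: φ ~ c₁ sin(πx/0.864) e^{-λ₁t} with decay rate λ₁ ≈ 10.525.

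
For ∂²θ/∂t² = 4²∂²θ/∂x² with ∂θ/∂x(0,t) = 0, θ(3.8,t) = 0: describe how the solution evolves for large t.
θ oscillates (no decay). Energy is conserved; the solution oscillates indefinitely as standing waves.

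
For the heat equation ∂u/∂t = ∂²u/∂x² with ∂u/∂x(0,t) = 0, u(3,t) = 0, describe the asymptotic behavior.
u → 0. Heat escapes through the Dirichlet boundary.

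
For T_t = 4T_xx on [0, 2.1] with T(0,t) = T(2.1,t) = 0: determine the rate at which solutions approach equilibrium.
Eigenvalues: λₙ = 4n²π²/2.1².
First three modes:
  n=1: λ₁ = 4π²/2.1² ≈ 8.952
  n=2: λ₂ = 16π²/2.1² ≈ 35.808 (4× faster decay)
  n=3: λ₃ = 36π²/2.1² ≈ 80.568 (9× faster decay)
As t → ∞, higher modes decay exponentially faster. The n=1 mode dominates: T ~ c₁ sin(πx/2.1) e^{-λ₁t}.
Decay rate: λ₁ = 4π²/2.1² ≈ 8.952.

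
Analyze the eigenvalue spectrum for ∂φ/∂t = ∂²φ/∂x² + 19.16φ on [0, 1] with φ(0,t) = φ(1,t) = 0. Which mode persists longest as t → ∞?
Eigenvalues: λₙ = n²π²/1² - 19.16.
First three modes:
  n=1: λ₁ = π² - 19.16 ≈ -9.29
  n=2: λ₂ = 4π² - 19.16 ≈ 20.318
  n=3: λ₃ = 9π² - 19.16 ≈ 69.666
Since π² ≈ 9.87 < 19.16, λ₁ < 0.
The n=1 mode grows fastest (−λₙ is largest for n=1) → dominates.
Asymptotic: φ ~ c₁ sin(πx/1) e^{9.29t} (exponential growth at rate −λ₁ ≈ 9.29).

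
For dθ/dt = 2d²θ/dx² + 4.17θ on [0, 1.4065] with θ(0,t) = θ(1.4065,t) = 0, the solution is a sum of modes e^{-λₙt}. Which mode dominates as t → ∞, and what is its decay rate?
Eigenvalues: λₙ = 2n²π²/1.4065² - 4.17.
First three modes:
  n=1: λ₁ = 2π²/1.4065² - 4.17 ≈ 5.808
  n=2: λ₂ = 8π²/1.4065² - 4.17 ≈ 35.743
  n=3: λ₃ = 18π²/1.4065² - 4.17 ≈ 85.633
Since 2π²/1.4065² ≈ 9.978 > 4.17, all λₙ > 0.
The n=1 mode decays slowest → dominates as t → ∞.
Asymptotic: θ ~ c₁ sin(πx/1.4065) e^{-λ₁t} with decay rate λ₁ ≈ 5.808.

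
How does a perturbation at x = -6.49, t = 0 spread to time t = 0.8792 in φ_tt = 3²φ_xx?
Domain of influence: [-9.1276, -3.8524]. Data at x = -6.49 spreads outward at speed 3.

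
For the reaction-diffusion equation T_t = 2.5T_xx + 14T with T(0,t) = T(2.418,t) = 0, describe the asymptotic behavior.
T grows unboundedly. Reaction dominates diffusion (r=14 > κπ²/L²≈4.22); solution grows exponentially.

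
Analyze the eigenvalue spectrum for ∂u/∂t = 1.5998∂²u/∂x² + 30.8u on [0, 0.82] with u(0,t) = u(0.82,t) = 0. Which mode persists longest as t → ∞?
Eigenvalues: λₙ = 1.5998n²π²/0.82² - 30.8.
First three modes:
  n=1: λ₁ = 1.5998π²/0.82² - 30.8 ≈ -7.318
  n=2: λ₂ = 6.3992π²/0.82² - 30.8 ≈ 63.129
  n=3: λ₃ = 14.3982π²/0.82² - 30.8 ≈ 180.539
Since 1.5998π²/0.82² ≈ 23.482 < 30.8, λ₁ < 0.
The n=1 mode grows fastest (−λₙ is largest for n=1) → dominates.
Asymptotic: u ~ c₁ sin(πx/0.82) e^{7.318t} (exponential growth at rate −λ₁ ≈ 7.318).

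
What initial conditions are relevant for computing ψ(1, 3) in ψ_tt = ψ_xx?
Domain of dependence: [-2, 4]. Signals travel at speed 1, so data within |x - 1| ≤ 1·3 = 3 can reach the point.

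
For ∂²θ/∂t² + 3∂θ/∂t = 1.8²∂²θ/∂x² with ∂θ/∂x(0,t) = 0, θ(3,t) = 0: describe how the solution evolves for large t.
θ → 0. Damping (γ=3) dissipates energy; oscillations decay exponentially.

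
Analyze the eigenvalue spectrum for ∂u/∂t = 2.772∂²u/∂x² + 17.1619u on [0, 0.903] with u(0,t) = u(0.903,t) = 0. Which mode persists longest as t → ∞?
Eigenvalues: λₙ = 2.772n²π²/0.903² - 17.1619.
First three modes:
  n=1: λ₁ = 2.772π²/0.903² - 17.1619 ≈ 16.39
  n=2: λ₂ = 11.088π²/0.903² - 17.1619 ≈ 117.046
  n=3: λ₃ = 24.948π²/0.903² - 17.1619 ≈ 284.805
Since 2.772π²/0.903² ≈ 33.552 > 17.1619, all λₙ > 0.
The n=1 mode decays slowest → dominates as t → ∞.
Asymptotic: u ~ c₁ sin(πx/0.903) e^{-λ₁t} with decay rate λ₁ ≈ 16.39.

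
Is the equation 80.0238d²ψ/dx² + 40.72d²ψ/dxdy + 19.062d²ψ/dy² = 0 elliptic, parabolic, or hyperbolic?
Computing B² - 4AC with A = 80.0238, B = 40.72, C = 19.062: discriminant = -4443.5363024 (negative). Answer: elliptic.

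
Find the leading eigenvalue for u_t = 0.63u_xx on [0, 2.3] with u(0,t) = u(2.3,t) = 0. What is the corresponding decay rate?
Eigenvalues: λₙ = 0.63n²π²/2.3².
First three modes:
  n=1: λ₁ = 0.63π²/2.3² ≈ 1.175
  n=2: λ₂ = 2.52π²/2.3² ≈ 4.702 (4× faster decay)
  n=3: λ₃ = 5.67π²/2.3² ≈ 10.579 (9× faster decay)
As t → ∞, higher modes decay exponentially faster. The n=1 mode dominates: u ~ c₁ sin(πx/2.3) e^{-λ₁t}.
Decay rate: λ₁ = 0.63π²/2.3² ≈ 1.175.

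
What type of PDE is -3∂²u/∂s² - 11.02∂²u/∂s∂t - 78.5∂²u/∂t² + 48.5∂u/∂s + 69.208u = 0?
With A = -3, B = -11.02, C = -78.5, the discriminant is -820.5596. This is an elliptic PDE.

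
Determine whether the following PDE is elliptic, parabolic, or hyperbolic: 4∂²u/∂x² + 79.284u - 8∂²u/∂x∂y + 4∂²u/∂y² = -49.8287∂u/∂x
Rewriting in standard form: 4∂²u/∂x² - 8∂²u/∂x∂y + 4∂²u/∂y² + 49.8287∂u/∂x + 79.284u = 0. Coefficients: A = 4, B = -8, C = 4. B² - 4AC = 0, which is zero, so the equation is parabolic.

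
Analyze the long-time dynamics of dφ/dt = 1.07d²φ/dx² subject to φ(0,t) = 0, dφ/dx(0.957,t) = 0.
Long-time behavior: φ → 0. Heat escapes through the Dirichlet boundary.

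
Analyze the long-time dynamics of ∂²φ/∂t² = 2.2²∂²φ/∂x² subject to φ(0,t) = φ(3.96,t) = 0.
Long-time behavior: φ oscillates (no decay). Energy is conserved; the solution oscillates indefinitely as standing waves.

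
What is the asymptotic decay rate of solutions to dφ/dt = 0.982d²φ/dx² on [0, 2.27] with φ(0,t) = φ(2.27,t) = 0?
Eigenvalues: λₙ = 0.982n²π²/2.27².
First three modes:
  n=1: λ₁ = 0.982π²/2.27² ≈ 1.881
  n=2: λ₂ = 3.928π²/2.27² ≈ 7.523 (4× faster decay)
  n=3: λ₃ = 8.838π²/2.27² ≈ 16.928 (9× faster decay)
As t → ∞, higher modes decay exponentially faster. The n=1 mode dominates: φ ~ c₁ sin(πx/2.27) e^{-λ₁t}.
Decay rate: λ₁ = 0.982π²/2.27² ≈ 1.881.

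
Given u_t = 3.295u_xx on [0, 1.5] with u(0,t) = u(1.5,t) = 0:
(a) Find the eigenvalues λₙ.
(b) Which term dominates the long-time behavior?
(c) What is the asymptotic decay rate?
Eigenvalues: λₙ = 3.295n²π²/1.5².
First three modes:
  n=1: λ₁ = 3.295π²/1.5² ≈ 14.453
  n=2: λ₂ = 13.18π²/1.5² ≈ 57.814 (4× faster decay)
  n=3: λ₃ = 29.655π²/1.5² ≈ 130.081 (9× faster decay)
As t → ∞, higher modes decay exponentially faster. The n=1 mode dominates: u ~ c₁ sin(πx/1.5) e^{-λ₁t}.
Decay rate: λ₁ = 3.295π²/1.5² ≈ 14.453.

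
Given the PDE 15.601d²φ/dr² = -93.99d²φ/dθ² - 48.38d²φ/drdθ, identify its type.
Rewriting in standard form: 15.601d²φ/dr² + 48.38d²φ/drdθ + 93.99d²φ/dθ² = 0. The second-order coefficients are A = 15.601, B = 48.38, C = 93.99. Since B² - 4AC = -3524.72756 < 0, this is an elliptic PDE.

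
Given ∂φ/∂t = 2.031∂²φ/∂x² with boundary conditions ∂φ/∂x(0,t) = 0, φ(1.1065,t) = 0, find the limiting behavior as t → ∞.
φ → 0. Heat escapes through the Dirichlet boundary.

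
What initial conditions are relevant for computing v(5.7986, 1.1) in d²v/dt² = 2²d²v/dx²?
Domain of dependence: [3.5986, 7.9986]. Signals travel at speed 2, so data within |x - 5.7986| ≤ 2·1.1 = 2.2 can reach the point.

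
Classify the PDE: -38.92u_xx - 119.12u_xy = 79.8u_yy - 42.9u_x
Rewriting in standard form: -38.92u_xx - 119.12u_xy - 79.8u_yy + 42.9u_x = 0. A = -38.92, B = -119.12, C = -79.8. Discriminant B² - 4AC = 1766.3104. Since 1766.3104 > 0, hyperbolic.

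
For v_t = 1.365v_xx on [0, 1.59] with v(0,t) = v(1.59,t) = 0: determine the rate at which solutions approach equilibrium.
Eigenvalues: λₙ = 1.365n²π²/1.59².
First three modes:
  n=1: λ₁ = 1.365π²/1.59² ≈ 5.329
  n=2: λ₂ = 5.46π²/1.59² ≈ 21.316 (4× faster decay)
  n=3: λ₃ = 12.285π²/1.59² ≈ 47.96 (9× faster decay)
As t → ∞, higher modes decay exponentially faster. The n=1 mode dominates: v ~ c₁ sin(πx/1.59) e^{-λ₁t}.
Decay rate: λ₁ = 1.365π²/1.59² ≈ 5.329.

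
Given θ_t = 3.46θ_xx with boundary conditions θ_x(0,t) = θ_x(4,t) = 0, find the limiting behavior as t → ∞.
θ → constant (steady state). Heat is conserved (no flux at boundaries); solution approaches the spatial average.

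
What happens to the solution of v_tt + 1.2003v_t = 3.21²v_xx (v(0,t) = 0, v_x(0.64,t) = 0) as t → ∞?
v → 0. Damping (γ=1.2003) dissipates energy; oscillations decay exponentially.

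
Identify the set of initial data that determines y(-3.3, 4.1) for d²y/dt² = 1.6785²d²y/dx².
Domain of dependence: [-10.18185, 3.58185]. Signals travel at speed 1.6785, so data within |x - -3.3| ≤ 1.6785·4.1 = 6.88185 can reach the point.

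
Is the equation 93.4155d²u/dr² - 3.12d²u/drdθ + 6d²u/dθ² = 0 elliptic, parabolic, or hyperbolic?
Computing B² - 4AC with A = 93.4155, B = -3.12, C = 6: discriminant = -2232.2376 (negative). Answer: elliptic.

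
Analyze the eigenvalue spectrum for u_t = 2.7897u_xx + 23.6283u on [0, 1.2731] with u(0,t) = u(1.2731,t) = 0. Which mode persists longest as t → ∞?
Eigenvalues: λₙ = 2.7897n²π²/1.2731² - 23.6283.
First three modes:
  n=1: λ₁ = 2.7897π²/1.2731² - 23.6283 ≈ -6.641
  n=2: λ₂ = 11.1588π²/1.2731² - 23.6283 ≈ 44.322
  n=3: λ₃ = 25.1073π²/1.2731² - 23.6283 ≈ 129.26
Since 2.7897π²/1.2731² ≈ 16.988 < 23.6283, λ₁ < 0.
The n=1 mode grows fastest (−λₙ is largest for n=1) → dominates.
Asymptotic: u ~ c₁ sin(πx/1.2731) e^{6.641t} (exponential growth at rate −λ₁ ≈ 6.641).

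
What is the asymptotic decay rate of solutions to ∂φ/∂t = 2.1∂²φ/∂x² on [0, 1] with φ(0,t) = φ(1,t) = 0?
Eigenvalues: λₙ = 2.1n²π².
First three modes:
  n=1: λ₁ = 2.1π² ≈ 20.726
  n=2: λ₂ = 8.4π² ≈ 82.905 (4× faster decay)
  n=3: λ₃ = 18.9π² ≈ 186.536 (9× faster decay)
As t → ∞, higher modes decay exponentially faster. The n=1 mode dominates: φ ~ c₁ sin(πx) e^{-λ₁t}.
Decay rate: λ₁ = 2.1π² ≈ 20.726.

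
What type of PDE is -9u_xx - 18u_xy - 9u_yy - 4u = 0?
With A = -9, B = -18, C = -9, the discriminant is 0. This is a parabolic PDE.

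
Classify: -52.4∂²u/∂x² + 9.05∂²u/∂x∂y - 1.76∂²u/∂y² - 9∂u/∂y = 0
Elliptic (discriminant = -286.9935).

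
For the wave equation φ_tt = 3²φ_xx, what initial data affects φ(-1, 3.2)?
Domain of dependence: [-10.6, 8.6]. Signals travel at speed 3, so data within |x - -1| ≤ 3·3.2 = 9.6 can reach the point.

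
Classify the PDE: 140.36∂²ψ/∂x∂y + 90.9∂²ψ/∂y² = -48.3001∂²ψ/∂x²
Rewriting in standard form: 48.3001∂²ψ/∂x² + 140.36∂²ψ/∂x∂y + 90.9∂²ψ/∂y² = 0. A = 48.3001, B = 140.36, C = 90.9. Discriminant B² - 4AC = 2139.01324. Since 2139.01324 > 0, hyperbolic.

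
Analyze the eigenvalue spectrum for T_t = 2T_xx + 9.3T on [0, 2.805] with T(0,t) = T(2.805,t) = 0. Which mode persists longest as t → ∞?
Eigenvalues: λₙ = 2n²π²/2.805² - 9.3.
First three modes:
  n=1: λ₁ = 2π²/2.805² - 9.3 ≈ -6.791
  n=2: λ₂ = 8π²/2.805² - 9.3 ≈ 0.735
  n=3: λ₃ = 18π²/2.805² - 9.3 ≈ 13.279
Since 2π²/2.805² ≈ 2.509 < 9.3, λ₁ < 0.
The n=1 mode grows fastest (−λₙ is largest for n=1) → dominates.
Asymptotic: T ~ c₁ sin(πx/2.805) e^{6.791t} (exponential growth at rate −λ₁ ≈ 6.791).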